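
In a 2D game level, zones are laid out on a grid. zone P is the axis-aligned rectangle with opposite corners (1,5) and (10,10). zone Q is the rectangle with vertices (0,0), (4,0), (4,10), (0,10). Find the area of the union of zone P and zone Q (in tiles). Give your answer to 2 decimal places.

70.00

By inclusion–exclusion:
Individual areas: |zone P| = 45, |zone Q| = 40.
|zone P∩zone Q|: x∈[1,4], y∈[5,10] → 3·5 = 15.
|zone P ∪ zone Q| = 85 − 15 = 70.00.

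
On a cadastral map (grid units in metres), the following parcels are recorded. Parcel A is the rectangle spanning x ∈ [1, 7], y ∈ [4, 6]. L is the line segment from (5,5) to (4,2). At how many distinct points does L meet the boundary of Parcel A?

1

The segment meets the boundary at (4.667,4).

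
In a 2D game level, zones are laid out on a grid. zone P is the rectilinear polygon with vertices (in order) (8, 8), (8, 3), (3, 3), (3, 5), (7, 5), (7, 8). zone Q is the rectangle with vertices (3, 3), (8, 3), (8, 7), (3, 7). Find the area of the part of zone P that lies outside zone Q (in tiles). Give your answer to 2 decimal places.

1.00

|zone P| = 13, |zone P∩zone Q| = 12.
|zone P ∖ zone Q| = |zone P| − |zone P∩zone Q| = 13 − 12 = 1.00.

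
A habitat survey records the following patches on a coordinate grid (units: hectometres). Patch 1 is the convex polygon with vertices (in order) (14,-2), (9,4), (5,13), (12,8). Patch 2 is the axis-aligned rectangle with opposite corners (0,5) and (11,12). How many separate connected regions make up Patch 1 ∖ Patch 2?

2

Patch 1 ∖ Patch 2 splits into 2 disjoint pieces (area 19.5794, area 0.4778).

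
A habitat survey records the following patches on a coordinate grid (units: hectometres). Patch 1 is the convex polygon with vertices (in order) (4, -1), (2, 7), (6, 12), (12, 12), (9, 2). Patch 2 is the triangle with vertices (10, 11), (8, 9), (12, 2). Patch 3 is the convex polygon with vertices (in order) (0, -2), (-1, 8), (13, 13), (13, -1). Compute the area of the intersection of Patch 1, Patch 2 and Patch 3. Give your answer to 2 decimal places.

7.55

The intersection is the polygon with vertices (8,9), (10,11), (10.723,7.745), (10.033,5.443).
By the shoelace formula its area is 7.55.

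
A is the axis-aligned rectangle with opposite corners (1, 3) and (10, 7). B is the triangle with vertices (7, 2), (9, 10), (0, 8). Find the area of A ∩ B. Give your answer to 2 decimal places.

The intersection is the polygon with vertices (8.25,7), (7.25,3), (5.833,3), (1.167,7).
By the shoelace formula its area is 17.00.

17.00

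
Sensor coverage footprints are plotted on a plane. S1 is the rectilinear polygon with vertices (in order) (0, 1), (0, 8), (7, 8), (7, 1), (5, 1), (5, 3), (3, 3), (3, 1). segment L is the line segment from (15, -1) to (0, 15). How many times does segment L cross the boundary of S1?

The segment meets the boundary at (6.562,8), (7,7.533).

2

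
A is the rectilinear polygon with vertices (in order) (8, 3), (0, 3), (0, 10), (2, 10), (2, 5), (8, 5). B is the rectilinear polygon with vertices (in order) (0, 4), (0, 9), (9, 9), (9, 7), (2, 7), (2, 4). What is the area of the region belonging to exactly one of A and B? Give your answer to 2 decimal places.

|A| = 26, |B| = 24, |A∩B| = 10.
|A △ B| = |A| + |B| − 2·|A∩B| = 26 + 24 − 20 = 30.00.

30.00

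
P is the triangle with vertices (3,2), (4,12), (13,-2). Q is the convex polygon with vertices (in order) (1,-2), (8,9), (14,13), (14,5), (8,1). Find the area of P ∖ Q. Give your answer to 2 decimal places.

|P| = 52, |P∩Q| = 23.416.
|P ∖ Q| = |P| − |P∩Q| = 52 − 23.416 = 28.58.

28.58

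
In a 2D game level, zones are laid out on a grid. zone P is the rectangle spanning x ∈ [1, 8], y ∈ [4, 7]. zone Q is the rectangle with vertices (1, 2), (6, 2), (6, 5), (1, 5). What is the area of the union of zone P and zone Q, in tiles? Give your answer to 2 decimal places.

By inclusion–exclusion:
Individual areas: |zone P| = 21, |zone Q| = 15.
|zone P∩zone Q|: x∈[1,6], y∈[4,5] → 5·1 = 5.
|zone P ∪ zone Q| = 36 − 5 = 31.00.

31.00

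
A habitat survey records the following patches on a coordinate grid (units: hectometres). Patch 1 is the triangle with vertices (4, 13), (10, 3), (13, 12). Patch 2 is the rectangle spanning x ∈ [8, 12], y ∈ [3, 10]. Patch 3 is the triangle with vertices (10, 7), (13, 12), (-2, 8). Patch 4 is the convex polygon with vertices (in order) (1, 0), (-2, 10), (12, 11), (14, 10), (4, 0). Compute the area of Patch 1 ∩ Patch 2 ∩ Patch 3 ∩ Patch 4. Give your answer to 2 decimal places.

8.53

The intersection is the polygon with vertices (11.8,10), (10,7), (8,7.167), (8,10).
By the shoelace formula its area is 8.53.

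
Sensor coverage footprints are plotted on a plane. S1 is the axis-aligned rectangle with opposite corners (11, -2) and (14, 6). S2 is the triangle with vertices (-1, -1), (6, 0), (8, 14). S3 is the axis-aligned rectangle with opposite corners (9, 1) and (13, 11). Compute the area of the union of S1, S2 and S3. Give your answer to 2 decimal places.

102.00

By inclusion–exclusion:
Individual areas: |S1| = 24, |S2| = 48, |S3| = 40.
|S1∩S2| = 0.
|S1∩S3|: x∈[11,13], y∈[1,6] → 2·5 = 10.
|S2∩S3| = 0.
|S1∩S2∩S3| = 0.
|S1 ∪ S2 ∪ S3| = 112 − 10 + 0 = 102.00.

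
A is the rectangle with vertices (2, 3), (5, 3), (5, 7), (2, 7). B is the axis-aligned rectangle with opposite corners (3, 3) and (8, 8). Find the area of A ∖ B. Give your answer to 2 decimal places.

|A∩B|: x∈[3,5], y∈[3,7] → 2·4 = 8.
|A| = 12.
|A ∖ B| = |A| − |A∩B| = 12 − 8 = 4.00.

4.00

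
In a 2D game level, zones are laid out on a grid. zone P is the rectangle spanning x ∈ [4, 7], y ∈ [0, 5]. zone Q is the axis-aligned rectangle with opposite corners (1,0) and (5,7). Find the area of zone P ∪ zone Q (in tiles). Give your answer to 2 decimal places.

By inclusion–exclusion:
Individual areas: |zone P| = 15, |zone Q| = 28.
|zone P∩zone Q|: x∈[4,5], y∈[0,5] → 1·5 = 5.
|zone P ∪ zone Q| = 43 − 5 = 38.00.

38.00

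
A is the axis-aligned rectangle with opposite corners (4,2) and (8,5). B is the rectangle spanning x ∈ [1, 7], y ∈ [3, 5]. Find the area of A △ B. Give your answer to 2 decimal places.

12.00

|A∩B|: x∈[4,7], y∈[3,5] → 3·2 = 6.
|A △ B| = |A| + |B| − 2·|A∩B| = 12 + 12 − 12 = 12.00.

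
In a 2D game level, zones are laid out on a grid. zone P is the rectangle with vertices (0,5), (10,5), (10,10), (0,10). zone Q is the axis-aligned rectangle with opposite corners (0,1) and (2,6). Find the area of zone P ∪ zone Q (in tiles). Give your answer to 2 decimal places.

58.00

By inclusion–exclusion:
Individual areas: |zone P| = 50, |zone Q| = 10.
|zone P∩zone Q|: x∈[0,2], y∈[5,6] → 2·1 = 2.
|zone P ∪ zone Q| = 60 − 2 = 58.00.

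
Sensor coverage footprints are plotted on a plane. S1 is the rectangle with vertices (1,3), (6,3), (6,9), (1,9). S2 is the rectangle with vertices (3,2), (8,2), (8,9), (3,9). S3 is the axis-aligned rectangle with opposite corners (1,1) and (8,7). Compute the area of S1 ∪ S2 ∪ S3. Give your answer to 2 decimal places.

By inclusion–exclusion:
Individual areas: |S1| = 30, |S2| = 35, |S3| = 42.
|S1∩S2|: x∈[3,6], y∈[3,9] → 3·6 = 18.
|S1∩S3|: x∈[1,6], y∈[3,7] → 5·4 = 20.
|S2∩S3|: x∈[3,8], y∈[2,7] → 5·5 = 25.
|S1∩S2∩S3| = 12.
|S1 ∪ S2 ∪ S3| = 107 − 63 + 12 = 56.00.

56.00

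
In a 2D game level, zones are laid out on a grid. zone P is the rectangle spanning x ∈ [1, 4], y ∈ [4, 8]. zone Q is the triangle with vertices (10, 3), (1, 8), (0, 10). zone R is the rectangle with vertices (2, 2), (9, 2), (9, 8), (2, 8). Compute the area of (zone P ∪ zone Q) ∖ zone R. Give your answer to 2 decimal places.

5.93

|zone P ∪ zone Q| = 16.4571.
|(zone P ∪ zone Q) ∩ zone R| = 10.5278.
|(zone P ∪ zone Q) ∖ zone R| = 16.4571 − 10.5278 = 5.93.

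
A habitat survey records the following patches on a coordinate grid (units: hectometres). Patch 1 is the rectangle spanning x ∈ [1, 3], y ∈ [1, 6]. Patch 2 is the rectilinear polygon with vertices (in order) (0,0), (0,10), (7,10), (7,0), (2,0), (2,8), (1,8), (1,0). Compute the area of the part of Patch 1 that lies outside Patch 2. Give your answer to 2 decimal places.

|Patch 1| = 10, |Patch 1∩Patch 2| = 5.
|Patch 1 ∖ Patch 2| = |Patch 1| − |Patch 1∩Patch 2| = 10 − 5 = 5.00.

5.00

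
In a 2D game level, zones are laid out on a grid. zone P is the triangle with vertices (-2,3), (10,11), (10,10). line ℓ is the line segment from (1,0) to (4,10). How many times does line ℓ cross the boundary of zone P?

2

The segment meets the boundary at (2.875,6.25), (2.727,5.758).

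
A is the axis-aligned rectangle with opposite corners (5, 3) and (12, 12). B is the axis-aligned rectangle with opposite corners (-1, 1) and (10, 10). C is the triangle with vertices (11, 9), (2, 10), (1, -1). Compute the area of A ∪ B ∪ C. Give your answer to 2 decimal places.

128.82

By inclusion–exclusion:
Individual areas: |A| = 63, |B| = 99, |C| = 50.
|A∩B|: x∈[5,10], y∈[3,10] → 5·7 = 35.
|A∩C| = 20.
|B∩C| = 47.6263.
|A∩B∩C| = 19.4444.
|A ∪ B ∪ C| = 212 − 102.6263 + 19.4444 = 128.82.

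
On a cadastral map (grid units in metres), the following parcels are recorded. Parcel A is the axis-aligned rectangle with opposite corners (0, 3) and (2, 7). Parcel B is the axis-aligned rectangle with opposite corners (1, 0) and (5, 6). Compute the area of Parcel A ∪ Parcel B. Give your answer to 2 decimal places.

29.00

By inclusion–exclusion:
Individual areas: |Parcel A| = 8, |Parcel B| = 24.
|Parcel A∩Parcel B|: x∈[1,2], y∈[3,6] → 1·3 = 3.
|Parcel A ∪ Parcel B| = 32 − 3 = 29.00.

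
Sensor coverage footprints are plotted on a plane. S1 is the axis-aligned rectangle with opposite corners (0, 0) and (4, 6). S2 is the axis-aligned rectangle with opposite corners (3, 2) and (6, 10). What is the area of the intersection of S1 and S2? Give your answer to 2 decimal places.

4.00

|S1∩S2|: x∈[3,4], y∈[2,6] → 1·4 = 4.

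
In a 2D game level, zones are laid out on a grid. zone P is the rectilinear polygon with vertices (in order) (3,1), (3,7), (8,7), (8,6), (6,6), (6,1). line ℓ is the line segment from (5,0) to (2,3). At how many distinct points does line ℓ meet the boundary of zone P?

The segment meets the boundary at (3,2), (4,1).

2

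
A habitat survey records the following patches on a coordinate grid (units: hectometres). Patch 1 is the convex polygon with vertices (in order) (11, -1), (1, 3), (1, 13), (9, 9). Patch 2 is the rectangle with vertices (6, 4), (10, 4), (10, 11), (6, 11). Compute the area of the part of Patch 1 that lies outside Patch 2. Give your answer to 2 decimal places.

|Patch 1| = 86, |Patch 1∩Patch 2| = 19.75.
|Patch 1 ∖ Patch 2| = |Patch 1| − |Patch 1∩Patch 2| = 86 − 19.75 = 66.25.

66.25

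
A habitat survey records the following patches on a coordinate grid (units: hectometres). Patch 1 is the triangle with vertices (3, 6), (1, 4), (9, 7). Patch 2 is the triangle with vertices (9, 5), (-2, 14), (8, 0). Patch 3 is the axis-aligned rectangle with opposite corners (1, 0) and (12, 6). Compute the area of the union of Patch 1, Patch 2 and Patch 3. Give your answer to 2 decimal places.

By inclusion–exclusion:
Individual areas: |Patch 1| = 5, |Patch 2| = 32, |Patch 3| = 66.
|Patch 1∩Patch 2| = 2.2885.
|Patch 1∩Patch 3| = 3.3333.
|Patch 2∩Patch 3| = 15.746.
|Patch 1∩Patch 2∩Patch 3| = 1.0144.
|Patch 1 ∪ Patch 2 ∪ Patch 3| = 103 − 21.3679 + 1.0144 = 82.65.

82.65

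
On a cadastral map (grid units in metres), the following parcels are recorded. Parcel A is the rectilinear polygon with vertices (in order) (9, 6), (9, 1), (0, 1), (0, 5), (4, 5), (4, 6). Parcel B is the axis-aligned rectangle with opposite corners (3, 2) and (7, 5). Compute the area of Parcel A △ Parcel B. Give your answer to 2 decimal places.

|Parcel A| = 41, |Parcel B| = 12, |Parcel A∩Parcel B| = 12.
|Parcel A △ Parcel B| = |Parcel A| + |Parcel B| − 2·|Parcel A∩Parcel B| = 41 + 12 − 24 = 29.00.

29.00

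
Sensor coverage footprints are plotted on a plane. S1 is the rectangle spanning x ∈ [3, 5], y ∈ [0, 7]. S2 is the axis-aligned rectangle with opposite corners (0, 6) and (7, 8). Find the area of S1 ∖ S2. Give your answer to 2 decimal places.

|S1∩S2|: x∈[3,5], y∈[6,7] → 2·1 = 2.
|S1| = 14.
|S1 ∖ S2| = |S1| − |S1∩S2| = 14 − 2 = 12.00.

12.00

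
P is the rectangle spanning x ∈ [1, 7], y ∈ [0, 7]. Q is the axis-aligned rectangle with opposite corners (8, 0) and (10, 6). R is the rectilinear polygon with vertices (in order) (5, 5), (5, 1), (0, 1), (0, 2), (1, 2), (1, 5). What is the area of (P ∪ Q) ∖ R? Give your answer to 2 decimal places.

|P ∪ Q| = 54.
|(P ∪ Q) ∩ R| = 16.
|(P ∪ Q) ∖ R| = 54 − 16 = 38.00.

38.00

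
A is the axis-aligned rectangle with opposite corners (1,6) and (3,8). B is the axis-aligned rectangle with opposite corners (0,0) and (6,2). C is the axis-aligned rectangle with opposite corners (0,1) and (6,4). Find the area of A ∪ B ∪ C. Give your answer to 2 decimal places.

By inclusion–exclusion:
Individual areas: |A| = 4, |B| = 12, |C| = 18.
|A∩B| = 0 (no overlap).
|A∩C| = 0 (no overlap).
|B∩C|: x∈[0,6], y∈[1,2] → 6·1 = 6.
|A∩B∩C| = 0.
|A ∪ B ∪ C| = 34 − 6 + 0 = 28.00.

28.00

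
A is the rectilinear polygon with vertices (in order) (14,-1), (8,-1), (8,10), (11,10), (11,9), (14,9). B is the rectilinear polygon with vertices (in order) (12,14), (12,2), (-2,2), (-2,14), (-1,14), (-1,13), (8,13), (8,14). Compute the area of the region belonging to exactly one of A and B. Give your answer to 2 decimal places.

|A| = 63, |B| = 159, |A∩B| = 31.
|A △ B| = |A| + |B| − 2·|A∩B| = 63 + 159 − 62 = 160.00.

160.00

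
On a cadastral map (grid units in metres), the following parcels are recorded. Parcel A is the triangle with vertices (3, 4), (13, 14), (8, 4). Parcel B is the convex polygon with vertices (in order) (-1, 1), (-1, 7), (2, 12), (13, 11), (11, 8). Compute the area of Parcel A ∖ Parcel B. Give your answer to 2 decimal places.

|Parcel A| = 25, |Parcel A∩Parcel B| = 16.9011.
|Parcel A ∖ Parcel B| = |Parcel A| − |Parcel A∩Parcel B| = 25 − 16.9011 = 8.10.

8.10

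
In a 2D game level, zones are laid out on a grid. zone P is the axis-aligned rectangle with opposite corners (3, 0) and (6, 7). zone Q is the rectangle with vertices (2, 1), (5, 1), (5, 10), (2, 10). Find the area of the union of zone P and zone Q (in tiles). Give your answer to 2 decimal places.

36.00

By inclusion–exclusion:
Individual areas: |zone P| = 21, |zone Q| = 27.
|zone P∩zone Q|: x∈[3,5], y∈[1,7] → 2·6 = 12.
|zone P ∪ zone Q| = 48 − 12 = 36.00.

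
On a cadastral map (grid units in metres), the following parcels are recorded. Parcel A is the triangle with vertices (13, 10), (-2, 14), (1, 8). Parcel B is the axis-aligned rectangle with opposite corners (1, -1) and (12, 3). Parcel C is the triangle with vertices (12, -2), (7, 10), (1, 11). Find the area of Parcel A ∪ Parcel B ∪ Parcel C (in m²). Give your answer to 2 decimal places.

102.49

By inclusion–exclusion:
Individual areas: |Parcel A| = 39, |Parcel B| = 44, |Parcel C| = 33.5.
|Parcel A∩Parcel B| = 0.
|Parcel A∩Parcel C| = 8.8577.
|Parcel B∩Parcel C| = 5.1538.
|Parcel A∩Parcel B∩Parcel C| = 0.
|Parcel A ∪ Parcel B ∪ Parcel C| = 116.5 − 14.0116 + 0 = 102.49.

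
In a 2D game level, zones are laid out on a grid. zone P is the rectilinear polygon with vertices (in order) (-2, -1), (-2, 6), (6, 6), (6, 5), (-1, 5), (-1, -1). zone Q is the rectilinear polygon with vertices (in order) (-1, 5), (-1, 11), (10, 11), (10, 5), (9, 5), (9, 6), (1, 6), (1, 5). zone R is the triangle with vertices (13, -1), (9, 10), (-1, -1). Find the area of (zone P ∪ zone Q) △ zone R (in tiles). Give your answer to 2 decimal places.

123.02

|zone P ∪ zone Q| = 70.
|(zone P ∪ zone Q) ∩ zone R| = 11.9886.
|(zone P ∪ zone Q) △ zone R| = 70 + 77 − 23.9773 = 123.02.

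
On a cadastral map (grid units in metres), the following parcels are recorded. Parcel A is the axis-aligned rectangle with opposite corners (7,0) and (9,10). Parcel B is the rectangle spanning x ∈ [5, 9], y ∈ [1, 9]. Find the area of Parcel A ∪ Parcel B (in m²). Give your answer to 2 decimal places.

By inclusion–exclusion:
Individual areas: |Parcel A| = 20, |Parcel B| = 32.
|Parcel A∩Parcel B|: x∈[7,9], y∈[1,9] → 2·8 = 16.
|Parcel A ∪ Parcel B| = 52 − 16 = 36.00.

36.00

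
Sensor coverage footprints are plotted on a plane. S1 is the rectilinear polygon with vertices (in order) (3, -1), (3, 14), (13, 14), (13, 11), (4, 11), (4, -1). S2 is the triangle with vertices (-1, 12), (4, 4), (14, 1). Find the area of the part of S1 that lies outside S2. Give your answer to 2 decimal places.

38.10

|S1| = 42, |S1∩S2| = 3.9.
|S1 ∖ S2| = |S1| − |S1∩S2| = 42 − 3.9 = 38.10.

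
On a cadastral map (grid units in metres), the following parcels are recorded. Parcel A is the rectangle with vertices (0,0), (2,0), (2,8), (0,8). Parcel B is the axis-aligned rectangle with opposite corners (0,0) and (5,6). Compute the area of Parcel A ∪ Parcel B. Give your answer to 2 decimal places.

By inclusion–exclusion:
Individual areas: |Parcel A| = 16, |Parcel B| = 30.
|Parcel A∩Parcel B|: x∈[0,2], y∈[0,6] → 2·6 = 12.
|Parcel A ∪ Parcel B| = 46 − 12 = 34.00.

34.00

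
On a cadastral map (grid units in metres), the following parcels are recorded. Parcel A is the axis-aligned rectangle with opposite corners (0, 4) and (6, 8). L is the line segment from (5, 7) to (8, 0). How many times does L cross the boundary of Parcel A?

1

The segment meets the boundary at (6,4.667).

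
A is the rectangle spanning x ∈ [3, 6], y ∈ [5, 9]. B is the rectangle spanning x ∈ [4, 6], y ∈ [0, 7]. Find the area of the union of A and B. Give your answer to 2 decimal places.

22.00

By inclusion–exclusion:
Individual areas: |A| = 12, |B| = 14.
|A∩B|: x∈[4,6], y∈[5,7] → 2·2 = 4.
|A ∪ B| = 26 − 4 = 22.00.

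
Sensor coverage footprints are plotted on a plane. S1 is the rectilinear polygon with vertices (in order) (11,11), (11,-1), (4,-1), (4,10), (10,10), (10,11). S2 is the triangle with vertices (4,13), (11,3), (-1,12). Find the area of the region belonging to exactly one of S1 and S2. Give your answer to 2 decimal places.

79.55

|S1| = 78, |S2| = 28.5, |S1∩S2| = 13.475.
|S1 △ S2| = |S1| + |S2| − 2·|S1∩S2| = 78 + 28.5 − 26.95 = 79.55.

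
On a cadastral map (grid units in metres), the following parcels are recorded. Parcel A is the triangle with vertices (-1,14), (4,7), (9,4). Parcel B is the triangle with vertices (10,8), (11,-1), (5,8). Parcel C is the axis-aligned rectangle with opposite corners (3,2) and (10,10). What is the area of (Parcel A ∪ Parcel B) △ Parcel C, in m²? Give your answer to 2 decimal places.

40.68

|Parcel A ∪ Parcel B| = 30.7222.
|(Parcel A ∪ Parcel B) ∩ Parcel C| = 23.0222.
|(Parcel A ∪ Parcel B) △ Parcel C| = 30.7222 + 56 − 46.0444 = 40.68.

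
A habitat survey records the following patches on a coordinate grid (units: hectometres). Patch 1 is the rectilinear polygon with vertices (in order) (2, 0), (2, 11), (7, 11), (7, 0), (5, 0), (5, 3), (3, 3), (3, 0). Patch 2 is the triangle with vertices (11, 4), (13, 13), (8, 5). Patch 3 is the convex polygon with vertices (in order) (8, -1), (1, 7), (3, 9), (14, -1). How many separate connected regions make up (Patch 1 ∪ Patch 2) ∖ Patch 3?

(Patch 1 ∪ Patch 2) ∖ Patch 3 splits into 4 disjoint pieces (area 6.5714, area 17.7727, area 2.5714, area 14.5).

4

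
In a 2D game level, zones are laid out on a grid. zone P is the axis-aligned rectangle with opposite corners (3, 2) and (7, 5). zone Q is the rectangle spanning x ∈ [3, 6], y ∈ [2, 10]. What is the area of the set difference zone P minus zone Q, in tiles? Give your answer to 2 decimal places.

3.00

|zone P∩zone Q|: x∈[3,6], y∈[2,5] → 3·3 = 9.
|zone P| = 12.
|zone P ∖ zone Q| = |zone P| − |zone P∩zone Q| = 12 − 9 = 3.00.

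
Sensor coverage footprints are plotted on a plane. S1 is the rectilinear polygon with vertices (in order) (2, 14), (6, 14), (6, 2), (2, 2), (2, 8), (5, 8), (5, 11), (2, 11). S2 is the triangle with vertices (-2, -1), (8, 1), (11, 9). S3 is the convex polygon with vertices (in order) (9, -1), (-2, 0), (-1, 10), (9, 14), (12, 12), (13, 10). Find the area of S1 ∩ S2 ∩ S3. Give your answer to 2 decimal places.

The intersection is the polygon with vertices (2,2), (2,2.077), (6,5.154), (6,2).
By the shoelace formula its area is 6.46.

6.46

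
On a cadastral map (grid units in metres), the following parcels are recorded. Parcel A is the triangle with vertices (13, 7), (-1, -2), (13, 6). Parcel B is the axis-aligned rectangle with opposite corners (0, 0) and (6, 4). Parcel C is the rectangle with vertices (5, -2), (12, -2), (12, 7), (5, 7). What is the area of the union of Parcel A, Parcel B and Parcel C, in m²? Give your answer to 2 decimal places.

By inclusion–exclusion:
Individual areas: |Parcel A| = 7, |Parcel B| = 24, |Parcel C| = 63.
|Parcel A∩Parcel B| = 1.3611.
|Parcel A∩Parcel C| = 4.75.
|Parcel B∩Parcel C|: x∈[5,6], y∈[0,4] → 1·4 = 4.
|Parcel A∩Parcel B∩Parcel C| = 0.4643.
|Parcel A ∪ Parcel B ∪ Parcel C| = 94 − 10.1111 + 0.4643 = 84.35.

84.35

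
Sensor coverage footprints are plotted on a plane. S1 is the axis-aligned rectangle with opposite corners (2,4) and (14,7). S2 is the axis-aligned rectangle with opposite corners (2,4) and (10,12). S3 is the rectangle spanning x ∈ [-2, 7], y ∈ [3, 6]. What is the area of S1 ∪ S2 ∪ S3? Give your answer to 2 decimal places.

By inclusion–exclusion:
Individual areas: |S1| = 36, |S2| = 64, |S3| = 27.
|S1∩S2|: x∈[2,10], y∈[4,7] → 8·3 = 24.
|S1∩S3|: x∈[2,7], y∈[4,6] → 5·2 = 10.
|S2∩S3|: x∈[2,7], y∈[4,6] → 5·2 = 10.
|S1∩S2∩S3| = 10.
|S1 ∪ S2 ∪ S3| = 127 − 44 + 10 = 93.00.

93.00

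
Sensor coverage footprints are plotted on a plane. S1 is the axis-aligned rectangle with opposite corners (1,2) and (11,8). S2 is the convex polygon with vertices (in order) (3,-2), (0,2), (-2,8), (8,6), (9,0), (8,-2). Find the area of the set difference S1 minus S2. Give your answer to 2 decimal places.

25.77

|S1| = 60, |S1∩S2| = 34.2333.
|S1 ∖ S2| = |S1| − |S1∩S2| = 60 − 34.2333 = 25.77.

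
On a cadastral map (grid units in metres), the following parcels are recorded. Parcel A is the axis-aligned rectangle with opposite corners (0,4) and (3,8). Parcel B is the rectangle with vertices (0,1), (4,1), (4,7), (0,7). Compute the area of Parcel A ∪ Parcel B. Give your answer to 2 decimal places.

27.00

By inclusion–exclusion:
Individual areas: |Parcel A| = 12, |Parcel B| = 24.
|Parcel A∩Parcel B|: x∈[0,3], y∈[4,7] → 3·3 = 9.
|Parcel A ∪ Parcel B| = 36 − 9 = 27.00.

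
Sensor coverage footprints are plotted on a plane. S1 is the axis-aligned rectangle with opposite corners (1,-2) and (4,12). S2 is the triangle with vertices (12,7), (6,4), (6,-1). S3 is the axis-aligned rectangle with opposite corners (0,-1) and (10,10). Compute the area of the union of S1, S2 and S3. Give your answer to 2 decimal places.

By inclusion–exclusion:
Individual areas: |S1| = 42, |S2| = 15, |S3| = 110.
|S1∩S2| = 0.
|S1∩S3|: x∈[1,4], y∈[-1,10] → 3·11 = 33.
|S2∩S3| = 13.3333.
|S1∩S2∩S3| = 0.
|S1 ∪ S2 ∪ S3| = 167 − 46.3333 + 0 = 120.67.

120.67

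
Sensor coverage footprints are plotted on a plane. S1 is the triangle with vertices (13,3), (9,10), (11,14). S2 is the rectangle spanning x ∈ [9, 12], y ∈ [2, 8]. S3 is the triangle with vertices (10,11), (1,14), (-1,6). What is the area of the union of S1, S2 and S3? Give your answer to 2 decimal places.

68.87

By inclusion–exclusion:
Individual areas: |S1| = 15, |S2| = 18, |S3| = 39.
|S1∩S2| = 3.0179.
|S1∩S3| = 0.1092.
|S2∩S3| = 0.
|S1∩S2∩S3| = 0.
|S1 ∪ S2 ∪ S3| = 72 − 3.1271 + 0 = 68.87.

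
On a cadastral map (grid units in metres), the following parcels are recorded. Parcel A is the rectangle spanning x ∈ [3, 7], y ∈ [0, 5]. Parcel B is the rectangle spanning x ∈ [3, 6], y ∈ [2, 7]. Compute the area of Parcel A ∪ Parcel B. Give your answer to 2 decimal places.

26.00

By inclusion–exclusion:
Individual areas: |Parcel A| = 20, |Parcel B| = 15.
|Parcel A∩Parcel B|: x∈[3,6], y∈[2,5] → 3·3 = 9.
|Parcel A ∪ Parcel B| = 35 − 9 = 26.00.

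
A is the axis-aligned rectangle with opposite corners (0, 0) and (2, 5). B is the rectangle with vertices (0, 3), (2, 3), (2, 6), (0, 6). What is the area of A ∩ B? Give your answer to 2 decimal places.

|A∩B|: x∈[0,2], y∈[3,5] → 2·2 = 4.

4.00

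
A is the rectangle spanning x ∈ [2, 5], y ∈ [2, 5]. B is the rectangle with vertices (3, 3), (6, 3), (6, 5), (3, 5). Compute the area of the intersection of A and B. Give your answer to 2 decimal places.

4.00

|A∩B|: x∈[3,5], y∈[3,5] → 2·2 = 4.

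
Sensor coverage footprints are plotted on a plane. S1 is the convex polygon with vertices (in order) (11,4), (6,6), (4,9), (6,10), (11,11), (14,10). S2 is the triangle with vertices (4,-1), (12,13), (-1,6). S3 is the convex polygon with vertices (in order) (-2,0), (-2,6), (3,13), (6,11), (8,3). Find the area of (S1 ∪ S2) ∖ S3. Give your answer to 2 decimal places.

43.44

|S1 ∪ S2| = 86.2976.
|(S1 ∪ S2) ∩ S3| = 42.8618.
|(S1 ∪ S2) ∖ S3| = 86.2976 − 42.8618 = 43.44.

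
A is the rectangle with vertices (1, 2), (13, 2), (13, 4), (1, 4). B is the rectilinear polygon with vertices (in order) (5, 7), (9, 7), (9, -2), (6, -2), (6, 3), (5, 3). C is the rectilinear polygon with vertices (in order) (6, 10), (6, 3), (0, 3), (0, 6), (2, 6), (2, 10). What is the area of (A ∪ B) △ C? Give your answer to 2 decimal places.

|A ∪ B| = 48.
|(A ∪ B) ∩ C| = 8.
|(A ∪ B) △ C| = 48 + 34 − 16 = 66.00.

66.00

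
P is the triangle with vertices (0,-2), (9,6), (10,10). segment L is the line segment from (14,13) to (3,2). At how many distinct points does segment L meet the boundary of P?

The segment meets the boundary at (5,4), (9.667,8.667).

2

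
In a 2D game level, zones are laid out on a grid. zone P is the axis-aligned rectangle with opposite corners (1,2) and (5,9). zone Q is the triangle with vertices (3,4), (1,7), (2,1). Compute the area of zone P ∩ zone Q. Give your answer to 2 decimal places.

The intersection is the polygon with vertices (1.833,2), (1,7), (3,4), (2.333,2).
By the shoelace formula its area is 4.25.

4.25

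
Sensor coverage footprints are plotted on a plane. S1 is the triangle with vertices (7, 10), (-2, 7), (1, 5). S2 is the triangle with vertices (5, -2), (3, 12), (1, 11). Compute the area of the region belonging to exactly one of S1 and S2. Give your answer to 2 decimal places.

22.69

|S1| = 13.5, |S2| = 15, |S1∩S2| = 2.9057.
|S1 △ S2| = |S1| + |S2| − 2·|S1∩S2| = 13.5 + 15 − 5.8114 = 22.69.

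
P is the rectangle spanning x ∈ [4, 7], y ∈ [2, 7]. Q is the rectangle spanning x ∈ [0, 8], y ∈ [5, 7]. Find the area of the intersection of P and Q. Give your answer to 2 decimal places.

|P∩Q|: x∈[4,7], y∈[5,7] → 3·2 = 6.

6.00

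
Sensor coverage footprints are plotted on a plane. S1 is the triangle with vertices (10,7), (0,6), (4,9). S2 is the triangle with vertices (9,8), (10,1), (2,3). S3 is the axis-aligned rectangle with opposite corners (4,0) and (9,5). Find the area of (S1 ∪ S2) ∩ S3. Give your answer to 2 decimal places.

The region (S1 ∪ S2) ∩ S3 is the polygon with vertices (4,2.5), (4,4.429), (4.8,5), (9,5), (9,1.25).
By the shoelace formula its area is 15.40.

15.40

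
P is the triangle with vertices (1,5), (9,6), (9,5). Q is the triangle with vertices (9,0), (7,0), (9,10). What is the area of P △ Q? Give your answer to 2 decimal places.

|P| = 4, |Q| = 10, |P∩Q| = 0.859.
|P △ Q| = |P| + |Q| − 2·|P∩Q| = 4 + 10 − 1.7179 = 12.28.

12.28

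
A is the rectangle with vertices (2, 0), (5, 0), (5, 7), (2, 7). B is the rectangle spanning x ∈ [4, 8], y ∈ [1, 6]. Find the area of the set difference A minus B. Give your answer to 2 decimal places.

|A∩B|: x∈[4,5], y∈[1,6] → 1·5 = 5.
|A| = 21.
|A ∖ B| = |A| − |A∩B| = 21 − 5 = 16.00.

16.00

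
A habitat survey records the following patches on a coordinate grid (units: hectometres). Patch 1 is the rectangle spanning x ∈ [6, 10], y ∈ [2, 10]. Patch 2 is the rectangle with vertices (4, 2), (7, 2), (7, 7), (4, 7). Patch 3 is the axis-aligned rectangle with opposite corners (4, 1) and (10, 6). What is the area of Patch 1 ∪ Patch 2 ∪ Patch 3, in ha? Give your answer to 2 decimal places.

48.00

By inclusion–exclusion:
Individual areas: |Patch 1| = 32, |Patch 2| = 15, |Patch 3| = 30.
|Patch 1∩Patch 2|: x∈[6,7], y∈[2,7] → 1·5 = 5.
|Patch 1∩Patch 3|: x∈[6,10], y∈[2,6] → 4·4 = 16.
|Patch 2∩Patch 3|: x∈[4,7], y∈[2,6] → 3·4 = 12.
|Patch 1∩Patch 2∩Patch 3| = 4.
|Patch 1 ∪ Patch 2 ∪ Patch 3| = 77 − 33 + 4 = 48.00.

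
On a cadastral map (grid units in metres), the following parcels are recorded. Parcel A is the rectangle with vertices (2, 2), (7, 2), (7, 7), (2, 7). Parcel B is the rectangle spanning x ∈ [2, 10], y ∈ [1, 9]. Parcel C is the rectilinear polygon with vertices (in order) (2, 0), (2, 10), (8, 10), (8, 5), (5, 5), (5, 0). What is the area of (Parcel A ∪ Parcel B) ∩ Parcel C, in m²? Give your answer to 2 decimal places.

36.00

The region (Parcel A ∪ Parcel B) ∩ Parcel C is the polygon with vertices (2,9), (8,9), (8,5), (5,5), (5,1), (2,1), (2,2), (2,7).
By the shoelace formula its area is 36.00.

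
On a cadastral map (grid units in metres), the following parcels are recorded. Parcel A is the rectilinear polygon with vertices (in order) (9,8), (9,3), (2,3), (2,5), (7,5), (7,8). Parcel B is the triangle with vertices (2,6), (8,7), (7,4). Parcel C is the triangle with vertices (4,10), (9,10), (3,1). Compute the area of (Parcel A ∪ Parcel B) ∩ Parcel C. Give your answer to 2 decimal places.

|Parcel A ∪ Parcel B| = 25.8333.
|(Parcel A ∪ Parcel B) ∩ Parcel C| = 7.51.

7.51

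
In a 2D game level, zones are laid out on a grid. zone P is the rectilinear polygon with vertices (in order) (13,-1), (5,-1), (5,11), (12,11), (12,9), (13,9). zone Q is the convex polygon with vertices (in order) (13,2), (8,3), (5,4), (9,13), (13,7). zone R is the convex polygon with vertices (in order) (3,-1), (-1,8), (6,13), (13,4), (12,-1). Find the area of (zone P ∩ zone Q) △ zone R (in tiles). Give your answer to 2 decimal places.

|zone P ∩ zone Q| = 48.7778.
|(zone P ∩ zone Q) ∩ zone R| = 34.7972.
|(zone P ∩ zone Q) △ zone R| = 48.7778 + 126.5 − 69.5944 = 105.68.

105.68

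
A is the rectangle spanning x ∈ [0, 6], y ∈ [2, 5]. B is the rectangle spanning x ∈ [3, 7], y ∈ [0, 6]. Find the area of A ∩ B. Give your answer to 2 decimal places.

9.00

|A∩B|: x∈[3,6], y∈[2,5] → 3·3 = 9.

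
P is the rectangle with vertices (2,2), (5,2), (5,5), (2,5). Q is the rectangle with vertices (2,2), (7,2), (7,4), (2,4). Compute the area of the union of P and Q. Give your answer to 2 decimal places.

By inclusion–exclusion:
Individual areas: |P| = 9, |Q| = 10.
|P∩Q|: x∈[2,5], y∈[2,4] → 3·2 = 6.
|P ∪ Q| = 19 − 6 = 13.00.

13.00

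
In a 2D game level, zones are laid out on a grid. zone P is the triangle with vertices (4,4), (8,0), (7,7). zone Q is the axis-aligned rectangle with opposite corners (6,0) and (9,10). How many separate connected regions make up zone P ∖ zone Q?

1

zone P ∖ zone Q is a single connected region.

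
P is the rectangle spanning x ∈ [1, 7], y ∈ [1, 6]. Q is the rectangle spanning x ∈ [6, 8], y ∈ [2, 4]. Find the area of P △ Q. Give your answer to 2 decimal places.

30.00

|P∩Q|: x∈[6,7], y∈[2,4] → 1·2 = 2.
|P △ Q| = |P| + |Q| − 2·|P∩Q| = 30 + 4 − 4 = 30.00.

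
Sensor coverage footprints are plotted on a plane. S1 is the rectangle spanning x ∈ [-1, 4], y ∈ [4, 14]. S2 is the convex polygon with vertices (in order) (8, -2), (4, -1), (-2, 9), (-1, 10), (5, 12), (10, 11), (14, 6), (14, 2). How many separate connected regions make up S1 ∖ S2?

2

S1 ∖ S2 splits into 2 disjoint pieces (area 15.8333, area 3.3333).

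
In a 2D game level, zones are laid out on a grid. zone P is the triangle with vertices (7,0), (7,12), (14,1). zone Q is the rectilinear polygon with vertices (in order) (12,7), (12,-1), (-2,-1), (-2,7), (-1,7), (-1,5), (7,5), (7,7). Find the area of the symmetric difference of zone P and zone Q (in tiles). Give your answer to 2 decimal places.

76.77

|zone P| = 42, |zone Q| = 96, |zone P∩zone Q| = 30.6169.
|zone P △ zone Q| = |zone P| + |zone Q| − 2·|zone P∩zone Q| = 42 + 96 − 61.2338 = 76.77.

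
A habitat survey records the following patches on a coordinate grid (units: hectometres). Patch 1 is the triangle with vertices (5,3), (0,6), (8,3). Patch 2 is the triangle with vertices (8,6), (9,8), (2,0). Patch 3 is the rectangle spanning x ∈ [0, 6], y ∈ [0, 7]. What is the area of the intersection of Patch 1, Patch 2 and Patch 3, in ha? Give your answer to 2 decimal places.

0.35

The intersection is the polygon with vertices (5.459,3.953), (5.818,3.818), (5,3), (4.754,3.147).
By the shoelace formula its area is 0.35.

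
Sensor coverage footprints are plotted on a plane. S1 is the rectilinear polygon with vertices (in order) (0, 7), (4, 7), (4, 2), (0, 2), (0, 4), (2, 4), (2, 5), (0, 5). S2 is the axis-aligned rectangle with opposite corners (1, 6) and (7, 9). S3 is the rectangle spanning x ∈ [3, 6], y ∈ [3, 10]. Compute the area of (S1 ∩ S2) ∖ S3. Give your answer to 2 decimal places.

|S1 ∩ S2| = 3.
|(S1 ∩ S2) ∩ S3| = 1.
|(S1 ∩ S2) ∖ S3| = 3 − 1 = 2.00.

2.00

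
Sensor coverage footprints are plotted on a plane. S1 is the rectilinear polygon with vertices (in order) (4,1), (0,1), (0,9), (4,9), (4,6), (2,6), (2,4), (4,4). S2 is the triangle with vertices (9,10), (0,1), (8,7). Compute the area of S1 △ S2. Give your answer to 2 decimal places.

34.00

|S1| = 28, |S2| = 9, |S1∩S2| = 1.5.
|S1 △ S2| = |S1| + |S2| − 2·|S1∩S2| = 28 + 9 − 3 = 34.00.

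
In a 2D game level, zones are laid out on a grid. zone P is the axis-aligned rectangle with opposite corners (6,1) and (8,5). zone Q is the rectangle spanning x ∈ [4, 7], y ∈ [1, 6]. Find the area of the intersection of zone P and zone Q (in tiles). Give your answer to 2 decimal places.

|zone P∩zone Q|: x∈[6,7], y∈[1,5] → 1·4 = 4.

4.00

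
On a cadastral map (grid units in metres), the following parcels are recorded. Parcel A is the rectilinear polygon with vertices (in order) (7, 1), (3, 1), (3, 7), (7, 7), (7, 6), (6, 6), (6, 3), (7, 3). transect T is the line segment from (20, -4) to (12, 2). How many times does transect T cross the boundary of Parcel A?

0

The segment lies entirely outside Parcel A and never meets its boundary.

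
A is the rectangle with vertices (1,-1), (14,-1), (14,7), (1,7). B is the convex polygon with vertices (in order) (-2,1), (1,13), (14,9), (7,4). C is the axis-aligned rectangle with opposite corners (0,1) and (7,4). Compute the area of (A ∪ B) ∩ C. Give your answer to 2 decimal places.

The region (A ∪ B) ∩ C is the polygon with vertices (1,2), (0,1.667), (0,4), (7,4), (7,1), (1,1).
By the shoelace formula its area is 20.17.

20.17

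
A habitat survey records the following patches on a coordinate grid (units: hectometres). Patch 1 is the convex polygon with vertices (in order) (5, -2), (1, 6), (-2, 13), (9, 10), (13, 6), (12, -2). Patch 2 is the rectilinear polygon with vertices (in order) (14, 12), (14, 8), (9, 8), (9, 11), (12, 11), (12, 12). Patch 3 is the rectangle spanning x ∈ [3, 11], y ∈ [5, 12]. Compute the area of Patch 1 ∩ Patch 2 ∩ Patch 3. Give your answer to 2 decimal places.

2.00

The intersection is the polygon with vertices (9,8), (9,10), (11,8).
By the shoelace formula its area is 2.00.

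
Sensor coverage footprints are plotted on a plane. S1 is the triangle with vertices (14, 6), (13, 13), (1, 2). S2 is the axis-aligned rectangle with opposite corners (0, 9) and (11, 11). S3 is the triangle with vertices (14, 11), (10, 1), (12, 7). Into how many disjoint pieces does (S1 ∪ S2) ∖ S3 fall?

(S1 ∪ S2) ∖ S3 splits into 2 disjoint pieces (area 61.2434, area 4.386).

2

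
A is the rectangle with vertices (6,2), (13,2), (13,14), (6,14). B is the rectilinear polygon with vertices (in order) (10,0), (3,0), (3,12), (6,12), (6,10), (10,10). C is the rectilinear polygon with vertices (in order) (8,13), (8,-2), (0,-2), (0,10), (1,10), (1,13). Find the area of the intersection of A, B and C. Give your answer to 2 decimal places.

16.00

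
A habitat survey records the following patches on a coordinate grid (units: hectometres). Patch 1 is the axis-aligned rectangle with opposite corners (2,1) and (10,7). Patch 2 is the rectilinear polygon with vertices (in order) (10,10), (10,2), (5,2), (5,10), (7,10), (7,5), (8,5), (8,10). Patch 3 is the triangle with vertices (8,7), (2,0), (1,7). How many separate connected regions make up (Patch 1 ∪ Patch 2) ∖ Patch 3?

2

(Patch 1 ∪ Patch 2) ∖ Patch 3 splits into 2 disjoint pieces (area 33.4286, area 6).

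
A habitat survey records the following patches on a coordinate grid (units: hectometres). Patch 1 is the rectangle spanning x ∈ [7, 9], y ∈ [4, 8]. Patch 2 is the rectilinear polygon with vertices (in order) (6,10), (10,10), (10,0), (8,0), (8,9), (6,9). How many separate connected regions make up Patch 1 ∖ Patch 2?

1

Patch 1 ∖ Patch 2 is a single connected region.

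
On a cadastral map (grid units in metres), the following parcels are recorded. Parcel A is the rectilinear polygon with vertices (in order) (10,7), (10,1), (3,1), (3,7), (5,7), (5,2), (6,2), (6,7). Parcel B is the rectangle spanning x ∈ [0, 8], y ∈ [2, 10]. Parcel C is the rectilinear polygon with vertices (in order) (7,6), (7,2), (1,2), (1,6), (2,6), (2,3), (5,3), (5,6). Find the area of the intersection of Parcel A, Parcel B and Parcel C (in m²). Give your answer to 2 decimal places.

6.00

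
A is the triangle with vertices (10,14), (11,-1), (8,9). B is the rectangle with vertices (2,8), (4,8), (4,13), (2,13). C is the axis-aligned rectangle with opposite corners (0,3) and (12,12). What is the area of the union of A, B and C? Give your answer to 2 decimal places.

By inclusion–exclusion:
Individual areas: |A| = 17.5, |B| = 10, |C| = 108.
|A∩B| = 0.
|A∩C| = 14.7.
|B∩C|: x∈[2,4], y∈[8,12] → 2·4 = 8.
|A∩B∩C| = 0.
|A ∪ B ∪ C| = 135.5 − 22.7 + 0 = 112.80.

112.80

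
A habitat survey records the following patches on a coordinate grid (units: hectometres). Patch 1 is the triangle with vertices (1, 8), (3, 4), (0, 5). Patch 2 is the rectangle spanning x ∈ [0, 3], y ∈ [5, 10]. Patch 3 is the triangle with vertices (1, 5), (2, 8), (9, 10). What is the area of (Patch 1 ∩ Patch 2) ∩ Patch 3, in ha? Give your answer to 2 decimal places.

0.81

The region (Patch 1 ∩ Patch 2) ∩ Patch 3 is the polygon with vertices (2.143,5.714), (1,5), (1.6,6.8).
By the shoelace formula its area is 0.81.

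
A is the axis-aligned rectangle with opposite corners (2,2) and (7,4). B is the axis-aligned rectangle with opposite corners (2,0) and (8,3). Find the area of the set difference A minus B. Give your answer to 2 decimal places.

|A∩B|: x∈[2,7], y∈[2,3] → 5·1 = 5.
|A| = 10.
|A ∖ B| = |A| − |A∩B| = 10 − 5 = 5.00.

5.00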